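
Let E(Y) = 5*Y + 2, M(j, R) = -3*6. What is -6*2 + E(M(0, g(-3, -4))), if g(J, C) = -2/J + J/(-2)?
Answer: -100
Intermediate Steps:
g(J, C) = -2/J - J/2 (g(J, C) = -2/J + J*(-½) = -2/J - J/2)
M(j, R) = -18
E(Y) = 2 + 5*Y
-6*2 + E(M(0, g(-3, -4))) = -6*2 + (2 + 5*(-18)) = -12 + (2 - 90) = -12 - 88 = -100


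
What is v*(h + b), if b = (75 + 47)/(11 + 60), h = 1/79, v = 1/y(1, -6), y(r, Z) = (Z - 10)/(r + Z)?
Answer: 48545/89744 ≈ 0.54093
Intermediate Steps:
y(r, Z) = (-10 + Z)/(Z + r)
v = 5/16 (v = 1/((-10 - 6)/(-6 + 1)) = 1/(-16/(-5)) = 1/(-⅕*(-16)) = 1/(16/5) = 5/16 ≈ 0.31250)
h = 1/79 ≈ 0.012658
b = 122/71 ≈ 1.7183
v*(h + b) = 5*(1/79 + 122/71)/16 = (5/16)*(9709/5609) = 48545/89744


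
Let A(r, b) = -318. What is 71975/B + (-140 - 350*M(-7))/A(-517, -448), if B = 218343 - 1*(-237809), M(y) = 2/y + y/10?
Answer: -35311555/72528168 ≈ -0.48687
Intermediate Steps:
M(y) = 2/y + y/10 (M(y) = 2/y + y*(1/10) = 2/y + y/10)
B = 456152 (B = 218343 + 237809 = 456152)
71975/B + (-140 - 350*M(-7))/A(-517, -448) = 71975/456152 + (-140 - 350*(2/(-7) + (1/10)*(-7)))/(-318) = 71975*(1/456152) + (-140 - 350*(2*(-1/7) - 7/10))*(-1/318) = 71975/456152 + (-140 - 350*(-2/7 - 7/10))*(-1/318) = 71975/456152 + (-140 - 350*(-69/70))*(-1/318) = 71975/456152 + (-140 + 345)*(-1/318) = 71975/456152 + 205*(-1/318) = 71975/456152 - 205/318 = -35311555/72528168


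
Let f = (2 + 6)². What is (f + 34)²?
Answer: 9604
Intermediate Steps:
f = 64 (f = 8² = 64)
(f + 34)² = (64 + 34)² = 98² = 9604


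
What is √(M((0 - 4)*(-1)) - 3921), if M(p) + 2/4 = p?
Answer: I*√15670/2 ≈ 62.59*I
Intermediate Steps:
M(p) = -½ + p
√(M((0 - 4)*(-1)) - 3921) = √((-½ + (0 - 4)*(-1)) - 3921) = √((-½ - 4*(-1)) - 3921) = √((-½ + 4) - 3921) = √(7/2 - 3921) = √(-7835/2) = I*√15670/2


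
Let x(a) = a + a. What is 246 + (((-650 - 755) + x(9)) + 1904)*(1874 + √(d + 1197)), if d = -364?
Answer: 969104 + 3619*√17 ≈ 9.8403e+5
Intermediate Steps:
x(a) = 2*a
246 + (((-650 - 755) + x(9)) + 1904)*(1874 + √(d + 1197)) = 246 + (((-650 - 755) + 2*9) + 1904)*(1874 + √(-364 + 1197)) = 246 + ((-1405 + 18) + 1904)*(1874 + √833) = 246 + (-1387 + 1904)*(1874 + 7*√17) = 246 + 517*(1874 + 7*√17) = 246 + (968858 + 3619*√17) = 969104 + 3619*√17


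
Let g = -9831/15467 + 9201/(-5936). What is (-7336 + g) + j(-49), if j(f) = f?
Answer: -678233115803/91812112 ≈ -7387.2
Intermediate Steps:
g = -200668683/91812112 (g = -9831*1/15467 + 9201*(-1/5936) = -9831/15467 - 9201/5936 = -200668683/91812112 ≈ -2.1856)
(-7336 + g) + j(-49) = (-7336 - 200668683/91812112) - 49 = -673734322315/91812112 - 49 = -678233115803/91812112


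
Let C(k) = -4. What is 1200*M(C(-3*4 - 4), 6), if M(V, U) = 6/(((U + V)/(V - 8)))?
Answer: -43200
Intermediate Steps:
M(V, U) = 6*(-8 + V)/(U + V) (M(V, U) = 6/(((U + V)/(-8 + V))) = 6*((-8 + V)/(U + V)) = 6*(-8 + V)/(U + V))
1200*M(C(-3*4 - 4), 6) = 1200*(6*(-8 - 4)/(6 - 4)) = 1200*(6*(-12)/2) = 1200*(6*(1/2)*(-12)) = 1200*(-36) = -43200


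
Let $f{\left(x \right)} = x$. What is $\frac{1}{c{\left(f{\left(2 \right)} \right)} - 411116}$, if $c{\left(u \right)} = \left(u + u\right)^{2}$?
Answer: $- \frac{1}{411100} \approx -2.4325 \cdot 10^{-6}$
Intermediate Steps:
$c{\left(u \right)} = 4 u^{2}$ ($c{\left(u \right)} = \left(2 u\right)^{2} = 4 u^{2}$)
$\frac{1}{c{\left(f{\left(2 \right)} \right)} - 411116} = \frac{1}{4 \cdot 2^{2} - 411116} = \frac{1}{4 \cdot 4 - 411116} = \frac{1}{16 - 411116} = \frac{1}{-411100} = - \frac{1}{411100}$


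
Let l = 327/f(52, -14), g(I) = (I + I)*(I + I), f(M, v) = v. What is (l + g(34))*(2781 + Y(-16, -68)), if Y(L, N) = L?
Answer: 25441555/2 ≈ 1.2721e+7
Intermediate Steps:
g(I) = 4*I**2 (g(I) = (2*I)*(2*I) = 4*I**2)
l = -327/14 (l = 327/(-14) = 327*(-1/14) = -327/14 ≈ -23.357)
(l + g(34))*(2781 + Y(-16, -68)) = (-327/14 + 4*34**2)*(2781 - 16) = (-327/14 + 4*1156)*2765 = (-327/14 + 4624)*2765 = (64409/14)*2765 = 25441555/2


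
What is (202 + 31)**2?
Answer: 54289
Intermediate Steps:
(202 + 31)**2 = 233**2 = 54289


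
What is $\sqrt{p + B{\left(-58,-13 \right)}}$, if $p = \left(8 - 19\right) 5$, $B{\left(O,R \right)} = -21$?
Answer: $2 i \sqrt{19} \approx 8.7178 i$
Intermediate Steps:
$p = -55$ ($p = \left(-11\right) 5 = -55$)
$\sqrt{p + B{\left(-58,-13 \right)}} = \sqrt{-55 - 21} = \sqrt{-76} = 2 i \sqrt{19}$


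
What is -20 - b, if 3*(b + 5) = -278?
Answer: 233/3 ≈ 77.667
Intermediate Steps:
b = -293/3 (b = -5 + (⅓)*(-278) = -5 - 278/3 = -293/3 ≈ -97.667)
-20 - b = -20 - 1*(-293/3) = -20 + 293/3 = 233/3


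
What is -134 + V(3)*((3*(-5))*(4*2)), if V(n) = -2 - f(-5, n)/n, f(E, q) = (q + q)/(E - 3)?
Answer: 76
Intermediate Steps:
f(E, q) = 2*q/(-3 + E) (f(E, q) = (2*q)/(-3 + E) = 2*q/(-3 + E))
V(n) = -7/4 (V(n) = -2 - 2*n/(-3 - 5)/n = -2 - 2*n/(-8)/n = -2 - 2*n*(-⅛)/n = -2 - (-n/4)/n = -2 - 1*(-¼) = -2 + ¼ = -7/4)
-134 + V(3)*((3*(-5))*(4*2)) = -134 - 7*3*(-5)*4*2/4 = -134 - (-105)*8/4 = -134 - 7/4*(-120) = -134 + 210 = 76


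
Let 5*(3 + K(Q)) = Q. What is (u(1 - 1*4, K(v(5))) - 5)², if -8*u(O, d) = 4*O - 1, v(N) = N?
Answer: 729/64 ≈ 11.391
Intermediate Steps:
K(Q) = -3 + Q/5
u(O, d) = ⅛ - O/2 (u(O, d) = -(4*O - 1)/8 = -(-1 + 4*O)/8 = ⅛ - O/2)
(u(1 - 1*4, K(v(5))) - 5)² = ((⅛ - (1 - 1*4)/2) - 5)² = ((⅛ - (1 - 4)/2) - 5)² = ((⅛ - ½*(-3)) - 5)² = ((⅛ + 3/2) - 5)² = (13/8 - 5)² = (-27/8)² = 729/64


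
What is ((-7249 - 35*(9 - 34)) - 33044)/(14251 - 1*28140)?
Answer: 39418/13889 ≈ 2.8381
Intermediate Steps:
((-7249 - 35*(9 - 34)) - 33044)/(14251 - 1*28140) = ((-7249 - 35*(-25)) - 33044)/(14251 - 28140) = ((-7249 + 875) - 33044)/(-13889) = (-6374 - 33044)*(-1/13889) = -39418*(-1/13889) = 39418/13889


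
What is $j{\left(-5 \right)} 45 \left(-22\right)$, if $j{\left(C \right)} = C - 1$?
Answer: $5940$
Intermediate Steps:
$j{\left(C \right)} = -1 + C$
$j{\left(-5 \right)} 45 \left(-22\right) = \left(-1 - 5\right) 45 \left(-22\right) = \left(-6\right) 45 \left(-22\right) = \left(-270\right) \left(-22\right) = 5940$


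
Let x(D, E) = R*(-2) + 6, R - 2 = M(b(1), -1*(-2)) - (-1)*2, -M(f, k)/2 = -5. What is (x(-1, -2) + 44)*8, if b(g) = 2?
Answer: 176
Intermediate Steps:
M(f, k) = 10 (M(f, k) = -2*(-5) = 10)
R = 14 (R = 2 + (10 - (-1)*2) = 2 + (10 - 1*(-2)) = 2 + (10 + 2) = 2 + 12 = 14)
x(D, E) = -22 (x(D, E) = 14*(-2) + 6 = -28 + 6 = -22)
(x(-1, -2) + 44)*8 = (-22 + 44)*8 = 22*8 = 176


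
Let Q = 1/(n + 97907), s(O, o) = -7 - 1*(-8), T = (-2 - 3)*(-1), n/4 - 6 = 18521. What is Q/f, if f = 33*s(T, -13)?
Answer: 1/5676495 ≈ 1.7617e-7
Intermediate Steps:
n = 74108 (n = 24 + 4*18521 = 24 + 74084 = 74108)
T = 5 (T = -5*(-1) = 5)
s(O, o) = 1 (s(O, o) = -7 + 8 = 1)
Q = 1/172015 (Q = 1/(74108 + 97907) = 1/172015 ≈ 5.8134e-6)
f = 33 (f = 33*1 = 33)
Q/f = (1/172015)/33 = (1/172015)*(1/33) = 1/5676495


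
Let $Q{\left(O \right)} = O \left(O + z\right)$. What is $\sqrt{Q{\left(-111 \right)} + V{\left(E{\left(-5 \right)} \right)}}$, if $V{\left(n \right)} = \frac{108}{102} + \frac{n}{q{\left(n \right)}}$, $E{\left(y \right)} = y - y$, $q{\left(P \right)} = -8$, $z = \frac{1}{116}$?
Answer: $\frac{\sqrt{11978526009}}{986} \approx 111.0$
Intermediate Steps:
$z = \frac{1}{116} \approx 0.0086207$
$Q{\left(O \right)} = O \left(\frac{1}{116} + O\right)$ ($Q{\left(O \right)} = O \left(O + \frac{1}{116}\right) = O \left(\frac{1}{116} + O\right)$)
$E{\left(y \right)} = 0$
$V{\left(n \right)} = \frac{18}{17} - \frac{n}{8}$ ($V{\left(n \right)} = \frac{108}{102} + \frac{n}{-8} = 108 \cdot \frac{1}{102} + n \left(- \frac{1}{8}\right) = \frac{18}{17} - \frac{n}{8}$)
$\sqrt{Q{\left(-111 \right)} + V{\left(E{\left(-5 \right)} \right)}} = \sqrt{- 111 \left(\frac{1}{116} - 111\right) + \left(\frac{18}{17} - 0\right)} = \sqrt{\left(-111\right) \left(- \frac{12875}{116}\right) + \left(\frac{18}{17} + 0\right)} = \sqrt{\frac{1429125}{116} + \frac{18}{17}} = \sqrt{\frac{24297213}{1972}} = \frac{\sqrt{11978526009}}{986}$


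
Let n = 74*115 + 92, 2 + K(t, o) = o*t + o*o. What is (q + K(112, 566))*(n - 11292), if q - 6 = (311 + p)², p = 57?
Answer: -1396583440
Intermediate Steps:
q = 135430 (q = 6 + (311 + 57)² = 6 + 368² = 6 + 135424 = 135430)
K(t, o) = -2 + o² + o*t (K(t, o) = -2 + (o*t + o*o) = -2 + (o*t + o²) = -2 + (o² + o*t) = -2 + o² + o*t)
n = 8602 (n = 8510 + 92 = 8602)
(q + K(112, 566))*(n - 11292) = (135430 + (-2 + 566² + 566*112))*(8602 - 11292) = (135430 + (-2 + 320356 + 63392))*(-2690) = (135430 + 383746)*(-2690) = 519176*(-2690) = -1396583440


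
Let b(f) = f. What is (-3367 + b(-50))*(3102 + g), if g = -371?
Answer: -9331827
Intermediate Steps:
(-3367 + b(-50))*(3102 + g) = (-3367 - 50)*(3102 - 371) = -3417*2731 = -9331827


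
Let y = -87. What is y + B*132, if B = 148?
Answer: 19449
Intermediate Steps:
y + B*132 = -87 + 148*132 = -87 + 19536 = 19449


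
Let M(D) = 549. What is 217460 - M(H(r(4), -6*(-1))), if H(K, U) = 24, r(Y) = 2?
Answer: 216911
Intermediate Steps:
217460 - M(H(r(4), -6*(-1))) = 217460 - 1*549 = 217460 - 549 = 216911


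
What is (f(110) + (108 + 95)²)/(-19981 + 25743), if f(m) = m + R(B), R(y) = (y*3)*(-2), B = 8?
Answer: 41271/5762 ≈ 7.1626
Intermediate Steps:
R(y) = -6*y (R(y) = (3*y)*(-2) = -6*y)
f(m) = -48 + m (f(m) = m - 6*8 = m - 48 = -48 + m)
(f(110) + (108 + 95)²)/(-19981 + 25743) = ((-48 + 110) + (108 + 95)²)/(-19981 + 25743) = (62 + 203²)/5762 = (62 + 41209)*(1/5762) = 41271*(1/5762) = 41271/5762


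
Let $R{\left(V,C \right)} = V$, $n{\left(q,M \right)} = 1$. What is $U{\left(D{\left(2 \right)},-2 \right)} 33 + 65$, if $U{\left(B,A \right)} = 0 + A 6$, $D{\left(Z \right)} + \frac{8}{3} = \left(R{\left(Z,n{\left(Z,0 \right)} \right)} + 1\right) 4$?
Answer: $-331$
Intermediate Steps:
$D{\left(Z \right)} = \frac{4}{3} + 4 Z$ ($D{\left(Z \right)} = - \frac{8}{3} + \left(Z + 1\right) 4 = - \frac{8}{3} + \left(1 + Z\right) 4 = - \frac{8}{3} + \left(4 + 4 Z\right) = \frac{4}{3} + 4 Z$)
$U{\left(B,A \right)} = 6 A$ ($U{\left(B,A \right)} = 0 + 6 A = 6 A$)
$U{\left(D{\left(2 \right)},-2 \right)} 33 + 65 = 6 \left(-2\right) 33 + 65 = \left(-12\right) 33 + 65 = -396 + 65 = -331$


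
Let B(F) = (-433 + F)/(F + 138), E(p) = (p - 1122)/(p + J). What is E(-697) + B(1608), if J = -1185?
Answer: 1346831/821493 ≈ 1.6395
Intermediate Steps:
E(p) = (-1122 + p)/(-1185 + p) (E(p) = (p - 1122)/(p - 1185) = (-1122 + p)/(-1185 + p))
B(F) = (-433 + F)/(138 + F)
E(-697) + B(1608) = (-1122 - 697)/(-1185 - 697) + (-433 + 1608)/(138 + 1608) = -1819/(-1882) + 1175/1746 = -1/1882*(-1819) + (1/1746)*1175 = 1819/1882 + 1175/1746 = 1346831/821493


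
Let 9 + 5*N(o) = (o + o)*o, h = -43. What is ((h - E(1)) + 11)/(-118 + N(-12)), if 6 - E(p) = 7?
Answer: 155/311 ≈ 0.49839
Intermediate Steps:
E(p) = -1 (E(p) = 6 - 1*7 = 6 - 7 = -1)
N(o) = -9/5 + 2*o²/5 (N(o) = -9/5 + ((o + o)*o)/5 = -9/5 + ((2*o)*o)/5 = -9/5 + (2*o²)/5 = -9/5 + 2*o²/5)
((h - E(1)) + 11)/(-118 + N(-12)) = ((-43 - 1*(-1)) + 11)/(-118 + (-9/5 + (⅖)*(-12)²)) = ((-43 + 1) + 11)/(-118 + (-9/5 + (⅖)*144)) = (-42 + 11)/(-118 + (-9/5 + 288/5)) = -31/(-118 + 279/5) = -31/(-311/5) = -31*(-5/311) = 155/311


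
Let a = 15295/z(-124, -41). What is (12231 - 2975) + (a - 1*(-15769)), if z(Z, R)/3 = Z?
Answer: 9294005/372 ≈ 24984.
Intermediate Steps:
z(Z, R) = 3*Z
a = -15295/372 (a = 15295/((3*(-124))) = 15295/(-372) = 15295*(-1/372) = -15295/372 ≈ -41.116)
(12231 - 2975) + (a - 1*(-15769)) = (12231 - 2975) + (-15295/372 - 1*(-15769)) = 9256 + (-15295/372 + 15769) = 9256 + 5850773/372 = 9294005/372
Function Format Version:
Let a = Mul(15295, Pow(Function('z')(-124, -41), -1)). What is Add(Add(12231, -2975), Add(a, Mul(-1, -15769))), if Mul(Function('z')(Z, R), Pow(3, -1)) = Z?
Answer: Rational(9294005, 372) ≈ 24984.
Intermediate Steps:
Function('z')(Z, R) = Mul(3, Z)
a = Rational(-15295, 372) (a = Mul(15295, Pow(Mul(3, -124), -1)) = Mul(15295, Pow(-372, -1)) = Mul(15295, Rational(-1, 372)) = Rational(-15295, 372) ≈ -41.116)
Add(Add(12231, -2975), Add(a, Mul(-1, -15769))) = Add(Add(12231, -2975), Add(Rational(-15295, 372), Mul(-1, -15769))) = Add(9256, Add(Rational(-15295, 372), 15769)) = Add(9256, Rational(5850773, 372)) = Rational(9294005, 372)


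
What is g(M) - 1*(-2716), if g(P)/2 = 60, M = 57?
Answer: 2836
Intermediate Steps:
g(P) = 120 (g(P) = 2*60 = 120)
g(M) - 1*(-2716) = 120 - 1*(-2716) = 120 + 2716 = 2836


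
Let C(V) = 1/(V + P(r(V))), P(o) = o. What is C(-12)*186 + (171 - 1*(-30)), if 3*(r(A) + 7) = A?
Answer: 4437/23 ≈ 192.91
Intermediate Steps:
r(A) = -7 + A/3
C(V) = 1/(-7 + 4*V/3) (C(V) = 1/(V + (-7 + V/3)) = 1/(-7 + 4*V/3))
C(-12)*186 + (171 - 1*(-30)) = (3/(-21 + 4*(-12)))*186 + (171 - 1*(-30)) = (3/(-21 - 48))*186 + (171 + 30) = (3/(-69))*186 + 201 = (3*(-1/69))*186 + 201 = -1/23*186 + 201 = -186/23 + 201 = 4437/23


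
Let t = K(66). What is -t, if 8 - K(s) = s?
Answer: 58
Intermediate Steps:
K(s) = 8 - s
t = -58 (t = 8 - 1*66 = 8 - 66 = -58)
-t = -1*(-58) = 58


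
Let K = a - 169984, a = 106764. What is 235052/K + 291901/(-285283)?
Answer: -21377580234/4508897815 ≈ -4.7412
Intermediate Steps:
K = -63220 (K = 106764 - 169984 = -63220)
235052/K + 291901/(-285283) = 235052/(-63220) + 291901/(-285283) = 235052*(-1/63220) + 291901*(-1/285283) = -58763/15805 - 291901/285283 = -21377580234/4508897815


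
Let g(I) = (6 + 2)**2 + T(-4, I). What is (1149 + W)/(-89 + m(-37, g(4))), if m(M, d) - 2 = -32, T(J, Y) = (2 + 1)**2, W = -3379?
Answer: 2230/119 ≈ 18.740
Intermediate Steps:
T(J, Y) = 9 (T(J, Y) = 3**2 = 9)
g(I) = 73 (g(I) = (6 + 2)**2 + 9 = 8**2 + 9 = 64 + 9 = 73)
m(M, d) = -30 (m(M, d) = 2 - 32 = -30)
(1149 + W)/(-89 + m(-37, g(4))) = (1149 - 3379)/(-89 - 30) = -2230/(-119) = -2230*(-1/119) = 2230/119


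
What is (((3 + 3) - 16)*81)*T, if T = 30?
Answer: -24300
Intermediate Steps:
(((3 + 3) - 16)*81)*T = (((3 + 3) - 16)*81)*30 = ((6 - 16)*81)*30 = -10*81*30 = -810*30 = -24300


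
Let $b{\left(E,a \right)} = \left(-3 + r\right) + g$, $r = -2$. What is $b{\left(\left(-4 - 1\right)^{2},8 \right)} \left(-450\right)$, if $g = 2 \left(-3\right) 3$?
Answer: $10350$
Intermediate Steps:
$g = -18$ ($g = \left(-6\right) 3 = -18$)
$b{\left(E,a \right)} = -23$ ($b{\left(E,a \right)} = \left(-3 - 2\right) - 18 = -5 - 18 = -23$)
$b{\left(\left(-4 - 1\right)^{2},8 \right)} \left(-450\right) = \left(-23\right) \left(-450\right) = 10350$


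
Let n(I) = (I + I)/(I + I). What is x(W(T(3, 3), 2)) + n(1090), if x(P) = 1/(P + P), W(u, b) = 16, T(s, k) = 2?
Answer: 33/32 ≈ 1.0313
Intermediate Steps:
x(P) = 1/(2*P)
n(I) = 1 (n(I) = (2*I)/((2*I)) = (2*I)*(1/(2*I)) = 1)
x(W(T(3, 3), 2)) + n(1090) = (1/2)/16 + 1 = (1/2)*(1/16) + 1 = 1/32 + 1 = 33/32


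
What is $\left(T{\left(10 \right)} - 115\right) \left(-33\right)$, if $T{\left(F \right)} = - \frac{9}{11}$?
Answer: $3822$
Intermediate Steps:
$T{\left(F \right)} = - \frac{9}{11}$ ($T{\left(F \right)} = \left(-9\right) \frac{1}{11} = - \frac{9}{11}$)
$\left(T{\left(10 \right)} - 115\right) \left(-33\right) = \left(- \frac{9}{11} - 115\right) \left(-33\right) = \left(- \frac{1274}{11}\right) \left(-33\right) = 3822$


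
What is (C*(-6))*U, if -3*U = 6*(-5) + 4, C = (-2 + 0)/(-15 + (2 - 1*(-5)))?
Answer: -13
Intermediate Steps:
C = 1/4 (C = -2/(-15 + (2 + 5)) = -2/(-15 + 7) = -2/(-8) = -2*(-1/8) = 1/4 ≈ 0.25000)
U = 26/3 (U = -(6*(-5) + 4)/3 = -(-30 + 4)/3 = -1/3*(-26) = 26/3 ≈ 8.6667)
(C*(-6))*U = ((1/4)*(-6))*(26/3) = -3/2*26/3 = -13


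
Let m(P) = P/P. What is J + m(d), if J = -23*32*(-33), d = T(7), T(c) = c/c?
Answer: 24289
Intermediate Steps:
T(c) = 1
d = 1
J = 24288 (J = -736*(-33) = 24288)
m(P) = 1
J + m(d) = 24288 + 1 = 24289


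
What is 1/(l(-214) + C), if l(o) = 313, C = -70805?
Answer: -1/70492 ≈ -1.4186e-5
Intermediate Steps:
1/(l(-214) + C) = 1/(313 - 70805) = 1/(-70492) = -1/70492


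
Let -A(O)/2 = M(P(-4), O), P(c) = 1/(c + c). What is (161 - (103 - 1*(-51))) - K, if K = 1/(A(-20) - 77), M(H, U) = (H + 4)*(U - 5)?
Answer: 3265/467 ≈ 6.9914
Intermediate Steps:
P(c) = 1/(2*c)
M(H, U) = (-5 + U)*(4 + H) (M(H, U) = (4 + H)*(-5 + U) = (-5 + U)*(4 + H))
A(O) = 155/4 - 31*O/4 (A(O) = -2*(-20 - 5/(2*(-4)) + 4*O + ((½)/(-4))*O) = -2*(-20 - 5*(-1)/(2*4) + 4*O + ((½)*(-¼))*O) = -2*(-20 - 5*(-⅛) + 4*O - O/8) = -2*(-20 + 5/8 + 4*O - O/8) = -2*(-155/8 + 31*O/8) = 155/4 - 31*O/4)
K = 4/467 (K = 1/((155/4 - 31/4*(-20)) - 77) = 1/((155/4 + 155) - 77) = 1/(775/4 - 77) = 1/(467/4) = 4/467 ≈ 0.0085653)
(161 - (103 - 1*(-51))) - K = (161 - (103 - 1*(-51))) - 1*4/467 = (161 - (103 + 51)) - 4/467 = (161 - 1*154) - 4/467 = (161 - 154) - 4/467 = 7 - 4/467 = 3265/467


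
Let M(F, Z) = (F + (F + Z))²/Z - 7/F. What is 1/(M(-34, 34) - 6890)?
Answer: -34/233097 ≈ -0.00014586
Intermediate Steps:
M(F, Z) = -7/F + (Z + 2*F)²/Z (M(F, Z) = (Z + 2*F)²/Z - 7/F = -7/F + (Z + 2*F)²/Z)
1/(M(-34, 34) - 6890) = 1/((-7/(-34) + (34 + 2*(-34))²/34) - 6890) = 1/((-7*(-1/34) + (34 - 68)²/34) - 6890) = 1/((7/34 + (1/34)*(-34)²) - 6890) = 1/((7/34 + (1/34)*1156) - 6890) = 1/((7/34 + 34) - 6890) = 1/(1163/34 - 6890) = 1/(-233097/34) = -34/233097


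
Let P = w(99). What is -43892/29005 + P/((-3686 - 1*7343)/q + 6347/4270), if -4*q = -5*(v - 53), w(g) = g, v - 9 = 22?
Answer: -695007242158/548407657745 ≈ -1.2673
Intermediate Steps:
v = 31 (v = 9 + 22 = 31)
P = 99
q = -55/2 (q = -(-5)*(31 - 53)/4 = -(-5)*(-22)/4 = -¼*110 = -55/2 ≈ -27.500)
-43892/29005 + P/((-3686 - 1*7343)/q + 6347/4270) = -43892/29005 + 99/((-3686 - 1*7343)/(-55/2) + 6347/4270) = -43892*1/29005 + 99/((-3686 - 7343)*(-2/55) + 6347*(1/4270)) = -43892/29005 + 99/(-11029*(-2/55) + 6347/4270) = -43892/29005 + 99/(22058/55 + 6347/4270) = -43892/29005 + 99/(18907349/46970) = -43892/29005 + 99*(46970/18907349) = -43892/29005 + 4650030/18907349 = -695007242158/548407657745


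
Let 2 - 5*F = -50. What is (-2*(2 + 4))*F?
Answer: -624/5 ≈ -124.80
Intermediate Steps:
F = 52/5 (F = ⅖ - ⅕*(-50) = ⅖ + 10 = 52/5 ≈ 10.400)
(-2*(2 + 4))*F = -2*(2 + 4)*(52/5) = -2*6*(52/5) = -12*52/5 = -624/5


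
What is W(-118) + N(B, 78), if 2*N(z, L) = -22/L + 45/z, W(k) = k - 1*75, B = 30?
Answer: -30013/156 ≈ -192.39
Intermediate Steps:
W(k) = -75 + k (W(k) = k - 75 = -75 + k)
N(z, L) = -11/L + 45/(2*z) (N(z, L) = (-22/L + 45/z)/2 = -11/L + 45/(2*z))
W(-118) + N(B, 78) = (-75 - 118) + (-11/78 + (45/2)/30) = -193 + (-11*1/78 + (45/2)*(1/30)) = -193 + (-11/78 + ¾) = -193 + 95/156 = -30013/156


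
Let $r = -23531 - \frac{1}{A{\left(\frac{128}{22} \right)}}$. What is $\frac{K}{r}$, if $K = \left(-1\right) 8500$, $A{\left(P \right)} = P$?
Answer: $\frac{108800}{301199} \approx 0.36122$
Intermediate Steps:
$K = -8500$
$r = - \frac{1505995}{64}$ ($r = -23531 - \frac{1}{128 \cdot \frac{1}{22}} = -23531 - \frac{1}{\frac{64}{11}} = -23531 - \frac{11}{64} = - \frac{1505995}{64} \approx -23531.0$)
$\frac{K}{r} = - \frac{8500}{- \frac{1505995}{64}} = \left(-8500\right) \left(- \frac{64}{1505995}\right) = \frac{108800}{301199}$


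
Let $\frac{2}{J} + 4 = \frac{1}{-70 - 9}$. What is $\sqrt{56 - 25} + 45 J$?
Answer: $- \frac{7110}{317} + \sqrt{31} \approx -16.861$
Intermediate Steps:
$J = - \frac{158}{317}$ ($J = \frac{2}{-4 + \frac{1}{-70 - 9}} = \frac{2}{-4 + \frac{1}{-79}} = \frac{2}{-4 - \frac{1}{79}} = \frac{2}{- \frac{317}{79}} = 2 \left(- \frac{79}{317}\right) = - \frac{158}{317} \approx -0.49842$)
$\sqrt{56 - 25} + 45 J = \sqrt{56 - 25} + 45 \left(- \frac{158}{317}\right) = \sqrt{31} - \frac{7110}{317} = - \frac{7110}{317} + \sqrt{31}$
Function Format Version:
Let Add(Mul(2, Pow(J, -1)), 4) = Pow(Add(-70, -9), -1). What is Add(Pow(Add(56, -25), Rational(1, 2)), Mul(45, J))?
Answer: Add(Rational(-7110, 317), Pow(31, Rational(1, 2))) ≈ -16.861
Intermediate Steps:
J = Rational(-158, 317) (J = Mul(2, Pow(Add(-4, Pow(Add(-70, -9), -1)), -1)) = Mul(2, Pow(Add(-4, Pow(-79, -1)), -1)) = Mul(2, Pow(Add(-4, Rational(-1, 79)), -1)) = Mul(2, Pow(Rational(-317, 79), -1)) = Mul(2, Rational(-79, 317)) = Rational(-158, 317) ≈ -0.49842)
Add(Pow(Add(56, -25), Rational(1, 2)), Mul(45, J)) = Add(Pow(Add(56, -25), Rational(1, 2)), Mul(45, Rational(-158, 317))) = Add(Pow(31, Rational(1, 2)), Rational(-7110, 317)) = Add(Rational(-7110, 317), Pow(31, Rational(1, 2)))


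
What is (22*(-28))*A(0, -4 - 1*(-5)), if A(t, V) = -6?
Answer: 3696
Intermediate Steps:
(22*(-28))*A(0, -4 - 1*(-5)) = (22*(-28))*(-6) = -616*(-6) = 3696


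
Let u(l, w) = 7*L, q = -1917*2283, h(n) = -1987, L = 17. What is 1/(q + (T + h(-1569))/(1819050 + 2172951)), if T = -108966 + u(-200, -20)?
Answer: -3992001/17471036399345 ≈ -2.2849e-7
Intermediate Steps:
q = -4376511
u(l, w) = 119 (u(l, w) = 7*17 = 119)
T = -108847 (T = -108966 + 119 = -108847)
1/(q + (T + h(-1569))/(1819050 + 2172951)) = 1/(-4376511 + (-108847 - 1987)/(1819050 + 2172951)) = 1/(-4376511 - 110834/3992001) = 1/(-17471036399345/3992001) = -3992001/17471036399345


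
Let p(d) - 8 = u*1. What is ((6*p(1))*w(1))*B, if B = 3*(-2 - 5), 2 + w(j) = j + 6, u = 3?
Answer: -6930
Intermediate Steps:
p(d) = 11 (p(d) = 8 + 3*1 = 8 + 3 = 11)
w(j) = 4 + j (w(j) = -2 + (j + 6) = -2 + (6 + j) = 4 + j)
B = -21 (B = 3*(-7) = -21)
((6*p(1))*w(1))*B = ((6*11)*(4 + 1))*(-21) = (66*5)*(-21) = 330*(-21) = -6930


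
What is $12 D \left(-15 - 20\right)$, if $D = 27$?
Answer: $-11340$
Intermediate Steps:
$12 D \left(-15 - 20\right) = 12 \cdot 27 \left(-15 - 20\right) = 324 \left(-15 - 20\right) = 324 \left(-35\right) = -11340$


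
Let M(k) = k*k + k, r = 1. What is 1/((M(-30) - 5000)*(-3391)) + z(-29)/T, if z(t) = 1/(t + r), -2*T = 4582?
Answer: 143561/9167161580 ≈ 1.5660e-5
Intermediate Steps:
M(k) = k + k² (M(k) = k² + k = k + k²)
T = -2291 (T = -½*4582 = -2291)
z(t) = 1/(1 + t) (z(t) = 1/(t + 1) = 1/(1 + t))
1/((M(-30) - 5000)*(-3391)) + z(-29)/T = 1/(-30*(1 - 30) - 5000*(-3391)) + 1/((1 - 29)*(-2291)) = -1/3391/(-30*(-29) - 5000) - 1/2291/(-28) = -1/3391/(870 - 5000) - 1/28*(-1/2291) = -1/3391/(-4130) + 1/64148 = -1/4130*(-1/3391) + 1/64148 = 1/14004830 + 1/64148 = 143561/9167161580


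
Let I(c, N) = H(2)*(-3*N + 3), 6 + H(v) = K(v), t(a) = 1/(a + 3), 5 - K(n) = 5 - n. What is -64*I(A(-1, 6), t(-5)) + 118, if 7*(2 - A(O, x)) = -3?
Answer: 1270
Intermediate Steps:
K(n) = n (K(n) = 5 - (5 - n) = 5 + (-5 + n) = n)
A(O, x) = 17/7 (A(O, x) = 2 - ⅐*(-3) = 2 + 3/7 = 17/7)
t(a) = 1/(3 + a)
H(v) = -6 + v
I(c, N) = -12 + 12*N (I(c, N) = (-6 + 2)*(-3*N + 3) = -4*(3 - 3*N) = -12 + 12*N)
-64*I(A(-1, 6), t(-5)) + 118 = -64*(-12 + 12/(3 - 5)) + 118 = -64*(-12 + 12/(-2)) + 118 = -64*(-12 + 12*(-½)) + 118 = -64*(-12 - 6) + 118 = -64*(-18) + 118 = 1152 + 118 = 1270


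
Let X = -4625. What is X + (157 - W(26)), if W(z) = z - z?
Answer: -4468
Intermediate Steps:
W(z) = 0
X + (157 - W(26)) = -4625 + (157 - 1*0) = -4625 + (157 + 0) = -4625 + 157 = -4468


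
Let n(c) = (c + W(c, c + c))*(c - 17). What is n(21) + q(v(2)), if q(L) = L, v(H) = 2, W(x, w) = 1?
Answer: 90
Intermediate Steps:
n(c) = (1 + c)*(-17 + c) (n(c) = (c + 1)*(c - 17) = (1 + c)*(-17 + c))
n(21) + q(v(2)) = (-17 + 21**2 - 16*21) + 2 = (-17 + 441 - 336) + 2 = 88 + 2 = 90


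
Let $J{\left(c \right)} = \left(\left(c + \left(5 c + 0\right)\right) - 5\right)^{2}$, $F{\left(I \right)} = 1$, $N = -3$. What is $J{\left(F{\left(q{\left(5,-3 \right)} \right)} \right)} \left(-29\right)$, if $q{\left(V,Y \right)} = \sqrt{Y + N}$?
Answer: $-29$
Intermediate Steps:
$q{\left(V,Y \right)} = \sqrt{-3 + Y}$ ($q{\left(V,Y \right)} = \sqrt{Y - 3} = \sqrt{-3 + Y}$)
$J{\left(c \right)} = \left(-5 + 6 c\right)^{2}$ ($J{\left(c \right)} = \left(\left(c + 5 c\right) - 5\right)^{2} = \left(6 c - 5\right)^{2} = \left(-5 + 6 c\right)^{2}$)
$J{\left(F{\left(q{\left(5,-3 \right)} \right)} \right)} \left(-29\right) = \left(-5 + 6 \cdot 1\right)^{2} \left(-29\right) = \left(-5 + 6\right)^{2} \left(-29\right) = 1^{2} \left(-29\right) = 1 \left(-29\right) = -29$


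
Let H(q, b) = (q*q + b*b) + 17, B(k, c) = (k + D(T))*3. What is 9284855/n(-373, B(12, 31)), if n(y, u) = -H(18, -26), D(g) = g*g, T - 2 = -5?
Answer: -9284855/1017 ≈ -9129.7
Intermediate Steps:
T = -3 (T = 2 - 5 = -3)
D(g) = g²
B(k, c) = 27 + 3*k (B(k, c) = (k + (-3)²)*3 = (k + 9)*3 = (9 + k)*3 = 27 + 3*k)
H(q, b) = 17 + b² + q² (H(q, b) = (q² + b²) + 17 = (b² + q²) + 17 = 17 + b² + q²)
n(y, u) = -1017 (n(y, u) = -(17 + (-26)² + 18²) = -(17 + 676 + 324) = -1*1017 = -1017)
9284855/n(-373, B(12, 31)) = 9284855/(-1017) = 9284855*(-1/1017) = -9284855/1017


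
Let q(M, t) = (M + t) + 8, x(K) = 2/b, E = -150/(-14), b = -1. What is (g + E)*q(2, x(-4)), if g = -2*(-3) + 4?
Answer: 1160/7 ≈ 165.71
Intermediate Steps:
E = 75/7 (E = -150*(-1/14) = 75/7 ≈ 10.714)
x(K) = -2 (x(K) = 2/(-1) = 2*(-1) = -2)
q(M, t) = 8 + M + t
g = 10 (g = 6 + 4 = 10)
(g + E)*q(2, x(-4)) = (10 + 75/7)*(8 + 2 - 2) = (145/7)*8 = 1160/7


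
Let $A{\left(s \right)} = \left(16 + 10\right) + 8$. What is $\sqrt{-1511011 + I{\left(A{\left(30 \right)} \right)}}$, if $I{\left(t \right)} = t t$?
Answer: $i \sqrt{1509855} \approx 1228.8 i$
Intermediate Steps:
$A{\left(s \right)} = 34$ ($A{\left(s \right)} = 26 + 8 = 34$)
$I{\left(t \right)} = t^{2}$
$\sqrt{-1511011 + I{\left(A{\left(30 \right)} \right)}} = \sqrt{-1511011 + 34^{2}} = \sqrt{-1511011 + 1156} = \sqrt{-1509855} = i \sqrt{1509855}$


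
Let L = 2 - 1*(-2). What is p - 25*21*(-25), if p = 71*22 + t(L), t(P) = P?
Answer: 14691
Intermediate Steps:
L = 4 (L = 2 + 2 = 4)
p = 1566 (p = 71*22 + 4 = 1562 + 4 = 1566)
p - 25*21*(-25) = 1566 - 25*21*(-25) = 1566 - 5*105*(-25) = 1566 - 525*(-25) = 1566 + 13125 = 14691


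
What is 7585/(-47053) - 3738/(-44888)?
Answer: -82295683/1056057532 ≈ -0.077927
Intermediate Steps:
7585/(-47053) - 3738/(-44888) = 7585*(-1/47053) - 3738*(-1/44888) = -7585/47053 + 1869/22444 = -82295683/1056057532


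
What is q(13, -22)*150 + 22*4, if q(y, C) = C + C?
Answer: -6512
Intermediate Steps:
q(y, C) = 2*C
q(13, -22)*150 + 22*4 = (2*(-22))*150 + 22*4 = -44*150 + 88 = -6600 + 88 = -6512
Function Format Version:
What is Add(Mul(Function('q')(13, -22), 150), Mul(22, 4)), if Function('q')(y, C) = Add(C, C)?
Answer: -6512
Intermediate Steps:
Function('q')(y, C) = Mul(2, C)
Add(Mul(Function('q')(13, -22), 150), Mul(22, 4)) = Add(Mul(Mul(2, -22), 150), Mul(22, 4)) = Add(Mul(-44, 150), 88) = Add(-6600, 88) = -6512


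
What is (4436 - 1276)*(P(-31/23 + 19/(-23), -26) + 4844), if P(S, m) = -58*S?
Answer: 361225920/23 ≈ 1.5705e+7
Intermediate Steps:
(4436 - 1276)*(P(-31/23 + 19/(-23), -26) + 4844) = (4436 - 1276)*(-58*(-31/23 + 19/(-23)) + 4844) = 3160*(-58*(-31*1/23 + 19*(-1/23)) + 4844) = 3160*(-58*(-31/23 - 19/23) + 4844) = 3160*(-58*(-50/23) + 4844) = 3160*(2900/23 + 4844) = 3160*(114312/23) = 361225920/23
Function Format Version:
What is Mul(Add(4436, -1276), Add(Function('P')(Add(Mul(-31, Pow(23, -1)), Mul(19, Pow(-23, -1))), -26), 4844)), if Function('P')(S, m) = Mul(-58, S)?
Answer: Rational(361225920, 23) ≈ 1.5705e+7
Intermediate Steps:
Mul(Add(4436, -1276), Add(Function('P')(Add(Mul(-31, Pow(23, -1)), Mul(19, Pow(-23, -1))), -26), 4844)) = Mul(Add(4436, -1276), Add(Mul(-58, Add(Mul(-31, Pow(23, -1)), Mul(19, Pow(-23, -1)))), 4844)) = Mul(3160, Add(Mul(-58, Add(Mul(-31, Rational(1, 23)), Mul(19, Rational(-1, 23)))), 4844)) = Mul(3160, Add(Mul(-58, Add(Rational(-31, 23), Rational(-19, 23))), 4844)) = Mul(3160, Add(Mul(-58, Rational(-50, 23)), 4844)) = Mul(3160, Add(Rational(2900, 23), 4844)) = Mul(3160, Rational(114312, 23)) = Rational(361225920, 23)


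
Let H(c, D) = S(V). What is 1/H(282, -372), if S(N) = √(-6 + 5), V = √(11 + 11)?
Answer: -I ≈ -1.0*I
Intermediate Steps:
V = √22 ≈ 4.6904
S(N) = I (S(N) = √(-1) = I)
H(c, D) = I
1/H(282, -372) = 1/I = -I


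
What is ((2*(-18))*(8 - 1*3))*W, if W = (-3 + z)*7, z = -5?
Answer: 10080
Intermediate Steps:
W = -56 (W = (-3 - 5)*7 = -8*7 = -56)
((2*(-18))*(8 - 1*3))*W = ((2*(-18))*(8 - 1*3))*(-56) = -36*(8 - 3)*(-56) = -36*5*(-56) = -180*(-56) = 10080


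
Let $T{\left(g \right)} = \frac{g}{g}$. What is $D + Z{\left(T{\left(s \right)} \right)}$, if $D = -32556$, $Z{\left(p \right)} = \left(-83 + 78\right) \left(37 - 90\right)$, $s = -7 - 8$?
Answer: $-32291$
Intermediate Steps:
$s = -15$ ($s = -7 - 8 = -15$)
$T{\left(g \right)} = 1$
$Z{\left(p \right)} = 265$ ($Z{\left(p \right)} = \left(-5\right) \left(-53\right) = 265$)
$D + Z{\left(T{\left(s \right)} \right)} = -32556 + 265 = -32291$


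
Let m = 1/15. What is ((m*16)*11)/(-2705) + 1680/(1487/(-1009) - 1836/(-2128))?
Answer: -36590748527728/13306692975 ≈ -2749.8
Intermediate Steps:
m = 1/15 (m = 1*(1/15) = 1/15 ≈ 0.066667)
((m*16)*11)/(-2705) + 1680/(1487/(-1009) - 1836/(-2128)) = (((1/15)*16)*11)/(-2705) + 1680/(1487/(-1009) - 1836/(-2128)) = ((16/15)*11)*(-1/2705) + 1680/(1487*(-1/1009) - 1836*(-1/2128)) = (176/15)*(-1/2705) + 1680/(-1487/1009 + 459/532) = -176/40575 + 1680/(-327953/536788) = -176/40575 + 1680*(-536788/327953) = -176/40575 - 901803840/327953 = -36590748527728/13306692975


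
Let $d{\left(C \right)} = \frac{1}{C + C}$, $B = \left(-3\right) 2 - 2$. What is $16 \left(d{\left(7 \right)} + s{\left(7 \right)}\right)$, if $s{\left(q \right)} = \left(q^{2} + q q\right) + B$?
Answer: $\frac{10088}{7} \approx 1441.1$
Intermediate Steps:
$B = -8$ ($B = -6 - 2 = -8$)
$d{\left(C \right)} = \frac{1}{2 C}$
$s{\left(q \right)} = -8 + 2 q^{2}$ ($s{\left(q \right)} = \left(q^{2} + q q\right) - 8 = \left(q^{2} + q^{2}\right) - 8 = 2 q^{2} - 8 = -8 + 2 q^{2}$)
$16 \left(d{\left(7 \right)} + s{\left(7 \right)}\right) = 16 \left(\frac{1}{2 \cdot 7} - \left(8 - 2 \cdot 7^{2}\right)\right) = 16 \left(\frac{1}{2} \cdot \frac{1}{7} + \left(-8 + 2 \cdot 49\right)\right) = 16 \left(\frac{1}{14} + \left(-8 + 98\right)\right) = 16 \left(\frac{1}{14} + 90\right) = 16 \cdot \frac{1261}{14} = \frac{10088}{7}$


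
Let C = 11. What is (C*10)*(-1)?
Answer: -110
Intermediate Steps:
(C*10)*(-1) = (11*10)*(-1) = 110*(-1) = -110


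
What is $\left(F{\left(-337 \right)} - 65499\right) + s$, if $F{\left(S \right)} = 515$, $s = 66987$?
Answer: $2003$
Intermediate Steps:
$\left(F{\left(-337 \right)} - 65499\right) + s = \left(515 - 65499\right) + 66987 = -64984 + 66987 = 2003$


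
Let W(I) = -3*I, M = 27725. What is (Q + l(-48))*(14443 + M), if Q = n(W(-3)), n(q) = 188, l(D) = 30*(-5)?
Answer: 1602384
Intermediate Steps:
l(D) = -150
Q = 188
(Q + l(-48))*(14443 + M) = (188 - 150)*(14443 + 27725) = 38*42168 = 1602384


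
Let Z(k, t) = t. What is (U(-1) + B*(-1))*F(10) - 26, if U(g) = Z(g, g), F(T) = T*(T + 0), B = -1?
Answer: -26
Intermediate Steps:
F(T) = T**2 (F(T) = T*T = T**2)
U(g) = g
(U(-1) + B*(-1))*F(10) - 26 = (-1 - 1*(-1))*10**2 - 26 = (-1 + 1)*100 - 26 = 0*100 - 26 = 0 - 26 = -26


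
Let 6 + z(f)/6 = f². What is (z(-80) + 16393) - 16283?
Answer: 38474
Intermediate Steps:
z(f) = -36 + 6*f²
(z(-80) + 16393) - 16283 = ((-36 + 6*(-80)²) + 16393) - 16283 = ((-36 + 6*6400) + 16393) - 16283 = ((-36 + 38400) + 16393) - 16283 = (38364 + 16393) - 16283 = 54757 - 16283 = 38474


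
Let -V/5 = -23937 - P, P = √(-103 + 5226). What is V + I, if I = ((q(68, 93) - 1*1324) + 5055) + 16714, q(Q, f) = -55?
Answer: 140075 + 5*√5123 ≈ 1.4043e+5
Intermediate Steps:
P = √5123 ≈ 71.575
V = 119685 + 5*√5123 (V = -5*(-23937 - √5123) = 119685 + 5*√5123 ≈ 1.2004e+5)
I = 20390 (I = ((-55 - 1*1324) + 5055) + 16714 = ((-55 - 1324) + 5055) + 16714 = (-1379 + 5055) + 16714 = 3676 + 16714 = 20390)
V + I = (119685 + 5*√5123) + 20390 = 140075 + 5*√5123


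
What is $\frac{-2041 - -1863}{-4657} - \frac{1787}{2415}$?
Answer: $- \frac{7892189}{11246655} \approx -0.70174$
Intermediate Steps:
$\frac{-2041 - -1863}{-4657} - \frac{1787}{2415} = \left(-2041 + 1863\right) \left(- \frac{1}{4657}\right) - \frac{1787}{2415} = \left(-178\right) \left(- \frac{1}{4657}\right) - \frac{1787}{2415} = \frac{178}{4657} - \frac{1787}{2415} = - \frac{7892189}{11246655}$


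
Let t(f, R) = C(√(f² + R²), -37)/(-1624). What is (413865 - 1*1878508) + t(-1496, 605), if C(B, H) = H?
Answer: -2378580195/1624 ≈ -1.4646e+6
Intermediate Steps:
t(f, R) = 37/1624 (t(f, R) = -37/(-1624) = -37*(-1/1624) = 37/1624)
(413865 - 1*1878508) + t(-1496, 605) = (413865 - 1*1878508) + 37/1624 = (413865 - 1878508) + 37/1624 = -1464643 + 37/1624 = -2378580195/1624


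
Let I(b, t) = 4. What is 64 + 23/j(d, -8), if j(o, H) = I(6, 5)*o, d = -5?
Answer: 1257/20 ≈ 62.850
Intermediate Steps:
j(o, H) = 4*o
64 + 23/j(d, -8) = 64 + 23/(4*(-5)) = 64 + 23/(-20) = 64 - 1/20*23 = 64 - 23/20 = 1257/20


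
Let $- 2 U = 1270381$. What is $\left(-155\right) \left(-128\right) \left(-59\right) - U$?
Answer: $- \frac{1070739}{2} \approx -5.3537 \cdot 10^{5}$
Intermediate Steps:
$U = - \frac{1270381}{2}$ ($U = \left(- \frac{1}{2}\right) 1270381 = - \frac{1270381}{2} \approx -6.3519 \cdot 10^{5}$)
$\left(-155\right) \left(-128\right) \left(-59\right) - U = \left(-155\right) \left(-128\right) \left(-59\right) - - \frac{1270381}{2} = 19840 \left(-59\right) + \frac{1270381}{2} = -1170560 + \frac{1270381}{2} = - \frac{1070739}{2}$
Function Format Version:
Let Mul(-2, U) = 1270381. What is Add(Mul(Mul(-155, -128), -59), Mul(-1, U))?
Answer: Rational(-1070739, 2) ≈ -5.3537e+5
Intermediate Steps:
U = Rational(-1270381, 2) (U = Mul(Rational(-1, 2), 1270381) = Rational(-1270381, 2) ≈ -6.3519e+5)
Add(Mul(Mul(-155, -128), -59), Mul(-1, U)) = Add(Mul(Mul(-155, -128), -59), Mul(-1, Rational(-1270381, 2))) = Add(Mul(19840, -59), Rational(1270381, 2)) = Add(-1170560, Rational(1270381, 2)) = Rational(-1070739, 2)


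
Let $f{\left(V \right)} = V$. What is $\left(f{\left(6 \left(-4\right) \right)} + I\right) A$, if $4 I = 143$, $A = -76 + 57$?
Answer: $- \frac{893}{4} \approx -223.25$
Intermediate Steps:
$A = -19$
$I = \frac{143}{4}$ ($I = \frac{1}{4} \cdot 143 = \frac{143}{4} \approx 35.75$)
$\left(f{\left(6 \left(-4\right) \right)} + I\right) A = \left(6 \left(-4\right) + \frac{143}{4}\right) \left(-19\right) = \left(-24 + \frac{143}{4}\right) \left(-19\right) = \frac{47}{4} \left(-19\right) = - \frac{893}{4}$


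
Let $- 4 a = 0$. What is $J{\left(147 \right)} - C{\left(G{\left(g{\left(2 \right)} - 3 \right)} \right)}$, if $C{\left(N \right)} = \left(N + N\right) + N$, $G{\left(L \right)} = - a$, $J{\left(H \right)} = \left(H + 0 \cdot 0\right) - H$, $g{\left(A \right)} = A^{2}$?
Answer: $0$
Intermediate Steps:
$a = 0$ ($a = \left(- \frac{1}{4}\right) 0 = 0$)
$J{\left(H \right)} = 0$ ($J{\left(H \right)} = \left(H + 0\right) - H = H - H = 0$)
$G{\left(L \right)} = 0$ ($G{\left(L \right)} = \left(-1\right) 0 = 0$)
$C{\left(N \right)} = 3 N$ ($C{\left(N \right)} = 2 N + N = 3 N$)
$J{\left(147 \right)} - C{\left(G{\left(g{\left(2 \right)} - 3 \right)} \right)} = 0 - 3 \cdot 0 = 0 - 0 = 0 + 0 = 0$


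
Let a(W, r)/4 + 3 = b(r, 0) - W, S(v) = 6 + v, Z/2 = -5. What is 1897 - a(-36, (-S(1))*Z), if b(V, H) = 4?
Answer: 1749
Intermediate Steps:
Z = -10 (Z = 2*(-5) = -10)
a(W, r) = 4 - 4*W (a(W, r) = -12 + 4*(4 - W) = -12 + (16 - 4*W) = 4 - 4*W)
1897 - a(-36, (-S(1))*Z) = 1897 - (4 - 4*(-36)) = 1897 - (4 + 144) = 1897 - 1*148 = 1897 - 148 = 1749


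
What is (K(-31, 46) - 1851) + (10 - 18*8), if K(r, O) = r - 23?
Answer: -2039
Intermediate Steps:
K(r, O) = -23 + r
(K(-31, 46) - 1851) + (10 - 18*8) = ((-23 - 31) - 1851) + (10 - 18*8) = (-54 - 1851) + (10 - 144) = -1905 - 134 = -2039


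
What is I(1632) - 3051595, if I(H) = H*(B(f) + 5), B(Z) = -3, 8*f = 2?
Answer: -3048331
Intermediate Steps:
f = ¼ (f = (⅛)*2 = ¼ ≈ 0.25000)
I(H) = 2*H (I(H) = H*(-3 + 5) = H*2 = 2*H)
I(1632) - 3051595 = 2*1632 - 3051595 = 3264 - 3051595 = -3048331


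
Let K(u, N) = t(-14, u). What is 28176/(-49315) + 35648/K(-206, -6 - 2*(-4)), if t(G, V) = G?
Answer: -17942608/7045 ≈ -2546.9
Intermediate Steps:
K(u, N) = -14
28176/(-49315) + 35648/K(-206, -6 - 2*(-4)) = 28176/(-49315) + 35648/(-14) = 28176*(-1/49315) + 35648*(-1/14) = -28176/49315 - 17824/7 = -17942608/7045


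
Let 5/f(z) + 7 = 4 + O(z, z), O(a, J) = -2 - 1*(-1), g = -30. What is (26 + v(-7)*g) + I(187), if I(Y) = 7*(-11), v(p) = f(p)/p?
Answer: -789/14 ≈ -56.357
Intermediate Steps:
O(a, J) = -1 (O(a, J) = -2 + 1 = -1)
f(z) = -5/4 (f(z) = 5/(-7 + (4 - 1)) = 5/(-7 + 3) = 5/(-4) = 5*(-¼) = -5/4)
v(p) = -5/(4*p)
I(Y) = -77
(26 + v(-7)*g) + I(187) = (26 - 5/4/(-7)*(-30)) - 77 = (26 - 5/4*(-⅐)*(-30)) - 77 = (26 + (5/28)*(-30)) - 77 = (26 - 75/14) - 77 = 289/14 - 77 = -789/14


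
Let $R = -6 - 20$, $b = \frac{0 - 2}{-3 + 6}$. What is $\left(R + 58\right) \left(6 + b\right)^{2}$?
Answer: $\frac{8192}{9} \approx 910.22$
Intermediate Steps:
$b = - \frac{2}{3} \approx -0.66667$
$R = -26$ ($R = -6 - 20 = -26$)
$\left(R + 58\right) \left(6 + b\right)^{2} = \left(-26 + 58\right) \left(6 - \frac{2}{3}\right)^{2} = 32 \left(\frac{16}{3}\right)^{2} = 32 \cdot \frac{256}{9} = \frac{8192}{9}$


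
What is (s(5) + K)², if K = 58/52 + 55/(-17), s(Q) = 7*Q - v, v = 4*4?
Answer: 55666521/195364 ≈ 284.94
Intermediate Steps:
v = 16
s(Q) = -16 + 7*Q (s(Q) = 7*Q - 1*16 = 7*Q - 16 = -16 + 7*Q)
K = -937/442 (K = 58*(1/52) + 55*(-1/17) = 29/26 - 55/17 = -937/442 ≈ -2.1199)
(s(5) + K)² = ((-16 + 7*5) - 937/442)² = ((-16 + 35) - 937/442)² = (19 - 937/442)² = (7461/442)² = 55666521/195364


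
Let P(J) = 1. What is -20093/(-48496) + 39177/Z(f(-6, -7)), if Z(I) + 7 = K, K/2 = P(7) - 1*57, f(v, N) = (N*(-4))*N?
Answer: -271076675/824432 ≈ -328.80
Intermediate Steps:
f(v, N) = -4*N² (f(v, N) = (-4*N)*N = -4*N²)
K = -112 (K = 2*(1 - 1*57) = 2*(1 - 57) = 2*(-56) = -112)
Z(I) = -119 (Z(I) = -7 - 112 = -119)
-20093/(-48496) + 39177/Z(f(-6, -7)) = -20093/(-48496) + 39177/(-119) = -20093*(-1/48496) + 39177*(-1/119) = 20093/48496 - 39177/119 = -271076675/824432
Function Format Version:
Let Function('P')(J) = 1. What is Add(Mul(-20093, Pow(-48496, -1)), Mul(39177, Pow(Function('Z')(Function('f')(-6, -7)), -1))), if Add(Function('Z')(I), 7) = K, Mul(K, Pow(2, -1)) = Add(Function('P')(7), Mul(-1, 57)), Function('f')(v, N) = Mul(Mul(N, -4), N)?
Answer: Rational(-271076675, 824432) ≈ -328.80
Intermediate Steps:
Function('f')(v, N) = Mul(-4, Pow(N, 2)) (Function('f')(v, N) = Mul(Mul(-4, N), N) = Mul(-4, Pow(N, 2)))
K = -112 (K = Mul(2, Add(1, Mul(-1, 57))) = Mul(2, Add(1, -57)) = Mul(2, -56) = -112)
Function('Z')(I) = -119 (Function('Z')(I) = Add(-7, -112) = -119)
Add(Mul(-20093, Pow(-48496, -1)), Mul(39177, Pow(Function('Z')(Function('f')(-6, -7)), -1))) = Add(Mul(-20093, Pow(-48496, -1)), Mul(39177, Pow(-119, -1))) = Add(Mul(-20093, Rational(-1, 48496)), Mul(39177, Rational(-1, 119))) = Add(Rational(20093, 48496), Rational(-39177, 119)) = Rational(-271076675, 824432)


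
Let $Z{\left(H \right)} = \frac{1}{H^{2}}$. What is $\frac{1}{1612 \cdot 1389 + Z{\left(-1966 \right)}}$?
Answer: $\frac{3865156}{8654347114609} \approx 4.4661 \cdot 10^{-7}$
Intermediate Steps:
$Z{\left(H \right)} = \frac{1}{H^{2}}$
$\frac{1}{1612 \cdot 1389 + Z{\left(-1966 \right)}} = \frac{1}{1612 \cdot 1389 + \frac{1}{3865156}} = \frac{1}{2239068 + \frac{1}{3865156}} = \frac{1}{\frac{8654347114609}{3865156}} = \frac{3865156}{8654347114609}$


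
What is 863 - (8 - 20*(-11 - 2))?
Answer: 595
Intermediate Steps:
863 - (8 - 20*(-11 - 2)) = 863 - (8 - 20*(-13)) = 863 - (8 + 260) = 863 - 1*268 = 863 - 268 = 595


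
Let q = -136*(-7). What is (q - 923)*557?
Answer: 16153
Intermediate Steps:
q = 952
(q - 923)*557 = (952 - 923)*557 = 29*557 = 16153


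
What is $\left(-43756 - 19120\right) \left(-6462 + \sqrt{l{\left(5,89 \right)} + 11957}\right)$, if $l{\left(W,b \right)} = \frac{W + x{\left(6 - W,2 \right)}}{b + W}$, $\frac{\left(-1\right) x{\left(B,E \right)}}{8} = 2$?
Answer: $406304712 - \frac{94314 \sqrt{11739002}}{47} \approx 3.9943 \cdot 10^{8}$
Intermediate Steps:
$x{\left(B,E \right)} = -16$ ($x{\left(B,E \right)} = \left(-8\right) 2 = -16$)
$l{\left(W,b \right)} = \frac{-16 + W}{W + b}$ ($l{\left(W,b \right)} = \frac{W - 16}{b + W} = \frac{-16 + W}{W + b}$)
$\left(-43756 - 19120\right) \left(-6462 + \sqrt{l{\left(5,89 \right)} + 11957}\right) = \left(-43756 - 19120\right) \left(-6462 + \sqrt{\frac{-16 + 5}{5 + 89} + 11957}\right) = - 62876 \left(-6462 + \sqrt{\frac{1}{94} \left(-11\right) + 11957}\right) = - 62876 \left(-6462 + \sqrt{- \frac{11}{94} + 11957}\right) = - 62876 \left(-6462 + \sqrt{\frac{1123947}{94}}\right) = - 62876 \left(-6462 + \frac{3 \sqrt{11739002}}{94}\right) = 406304712 - \frac{94314 \sqrt{11739002}}{47}$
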